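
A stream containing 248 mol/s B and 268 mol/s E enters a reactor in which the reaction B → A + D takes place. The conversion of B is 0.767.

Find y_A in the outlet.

B reacted = 0.767 × 248 = 190.2 mol/s; ν_B = −1, so ξ = 190.2/1 = 190.2 mol/s.
Outlet amounts (n = n₀ + ν ξ):
  B: 248 − 1(190.2) = 57.78
  A: 0 + 1(190.2) = 190.2
  D: 0 + 1(190.2) = 190.2
  E: 268 (inert)
Total out = 706.2 mol/s; y_A = 190.2 / 706.2 = 0.2693.

0.269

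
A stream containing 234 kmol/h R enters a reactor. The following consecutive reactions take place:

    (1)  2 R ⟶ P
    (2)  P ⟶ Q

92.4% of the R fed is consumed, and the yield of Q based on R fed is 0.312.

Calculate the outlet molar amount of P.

35.1 kmol/h

Conversion of R: R consumed = 2ξ₁ = 0.924 × 234 → ξ₁ = 108.1 kmol/h.
Yield of Q: 1ξ₂ / 234 = 0.312 → ξ₂ = 73.01 kmol/h.
Outlet amounts (n = n₀ + Σ ν·ξ):
  R: 234 − 2(108.1) = 17.78
  P: 0 + 1(108.1) − 1(73.01) = 35.1
  Q: 0 + 1(73.01) = 73.01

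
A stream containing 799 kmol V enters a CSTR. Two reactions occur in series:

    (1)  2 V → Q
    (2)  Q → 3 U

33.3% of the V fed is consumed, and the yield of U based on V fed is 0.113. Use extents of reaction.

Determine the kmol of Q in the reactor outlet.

Conversion of V: V consumed = 2ξ₁ = 0.333 × 799 → ξ₁ = 133 kmol.
Yield of U: 3ξ₂ / 799 = 0.113 → ξ₂ = 30.1 kmol.
Outlet amounts (n = n₀ + Σ ν·ξ):
  V: 799 − 2(133) = 532.9
  Q: 0 + 1(133) − 1(30.1) = 102.9
  U: 0 + 3(30.1) = 90.29

103 kmol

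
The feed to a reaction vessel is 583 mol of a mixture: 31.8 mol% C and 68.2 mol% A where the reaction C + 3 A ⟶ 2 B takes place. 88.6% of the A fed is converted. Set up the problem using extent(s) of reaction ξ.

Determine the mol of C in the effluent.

A reacted = 0.886 × 397.6 = 352.3 mol; ν_A = −3, so ξ = 352.3/3 = 117.4 mol.
Outlet amounts (n = n₀ + ν ξ):
  C: 185.4 − 1(117.4) = 67.97
  A: 397.6 − 3(117.4) = 45.33
  B: 0 + 2(117.4) = 234.9

68 mol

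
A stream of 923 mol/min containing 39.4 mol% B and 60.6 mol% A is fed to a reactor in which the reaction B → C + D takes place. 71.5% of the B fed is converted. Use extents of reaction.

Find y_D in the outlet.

0.22

B reacted = 0.715 × 363.7 = 260 mol/min; ν_B = −1, so ξ = 260/1 = 260 mol/min.
Outlet amounts (n = n₀ + ν ξ):
  B: 363.7 − 1(260) = 103.6
  C: 0 + 1(260) = 260
  D: 0 + 1(260) = 260
  A: 559.3 (inert)
Total out = 1183 mol/min; y_D = 260 / 1183 = 0.2198.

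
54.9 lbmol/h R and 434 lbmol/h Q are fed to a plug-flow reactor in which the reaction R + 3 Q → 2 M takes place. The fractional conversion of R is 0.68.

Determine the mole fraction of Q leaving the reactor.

0.777

R reacted = 0.68 × 54.9 = 37.33 lbmol/h; ν_R = −1, so ξ = 37.33/1 = 37.33 lbmol/h.
Outlet amounts (n = n₀ + ν ξ):
  R: 54.9 − 1(37.33) = 17.57
  Q: 434 − 3(37.33) = 322
  M: 0 + 2(37.33) = 74.66
Total out = 414.2 lbmol/h; y_Q = 322 / 414.2 = 0.7773.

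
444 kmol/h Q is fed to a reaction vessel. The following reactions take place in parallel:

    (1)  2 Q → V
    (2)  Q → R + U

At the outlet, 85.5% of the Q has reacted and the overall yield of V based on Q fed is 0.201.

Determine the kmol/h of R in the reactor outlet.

Yield of V: 1ξ₁ / 444 = 0.201 → ξ₁ = 89.24 kmol/h.
Conversion of Q: 2ξ₁ + 1ξ₂ = 0.855 × 444 = 379.6 → ξ₂ = 201.1 kmol/h.
Outlet amounts (n = n₀ + Σ ν·ξ):
  Q: 444 − 2(89.24) − 1(201.1) = 64.38
  V: 0 + 1(89.24) = 89.24
  R: 0 + 1(201.1) = 201.1
  U: 0 + 1(201.1) = 201.1

201 kmol/h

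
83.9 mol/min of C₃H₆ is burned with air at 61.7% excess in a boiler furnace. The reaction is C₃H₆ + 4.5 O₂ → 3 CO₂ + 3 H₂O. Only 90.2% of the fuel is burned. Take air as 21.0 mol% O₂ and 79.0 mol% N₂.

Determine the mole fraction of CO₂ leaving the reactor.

0.075

Stoichiometric O₂ = 4.5 × 83.9 = 377.6 mol/min; O₂ fed = 377.6 × 1.617 = 610.5 mol/min.
N₂ fed = 610.5 × 79/21 = 2297 mol/min.
Fuel reacted = 0.902 × 83.9 → ξ = 75.68 mol/min.
Outlet (n = n₀ + ν ξ):
  C₃H₆: 83.9 − 1(75.68) = 8.222
  O₂: 610.5 − 4.5(75.68) = 269.9
  N₂: 2297 (inert)
  CO₂: 0 + 3(75.68) = 227
  H₂O: 0 + 3(75.68) = 227
Total out = 3029 mol/min; y_CO₂ = 227 / 3029 = 0.07496.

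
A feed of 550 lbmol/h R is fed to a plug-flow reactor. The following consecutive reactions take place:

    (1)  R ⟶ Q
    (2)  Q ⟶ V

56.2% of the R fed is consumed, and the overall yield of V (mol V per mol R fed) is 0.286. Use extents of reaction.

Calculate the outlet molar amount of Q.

152 lbmol/h

Conversion of R: R consumed = 1ξ₁ = 0.562 × 550 → ξ₁ = 309.1 lbmol/h.
Yield of V: 1ξ₂ / 550 = 0.286 → ξ₂ = 157.3 lbmol/h.
Outlet amounts (n = n₀ + Σ ν·ξ):
  R: 550 − 1(309.1) = 240.9
  Q: 0 + 1(309.1) − 1(157.3) = 151.8
  V: 0 + 1(157.3) = 157.3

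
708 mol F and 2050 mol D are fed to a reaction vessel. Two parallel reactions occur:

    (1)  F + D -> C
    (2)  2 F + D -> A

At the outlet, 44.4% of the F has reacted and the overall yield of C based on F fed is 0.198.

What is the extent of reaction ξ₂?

ξ₂ = 87.1 mol

Yield of C: 1ξ₁ / 708 = 0.198 → ξ₁ = 140.2 mol.
Conversion of F: 1ξ₁ + 2ξ₂ = 0.444 × 708 = 314.4 → ξ₂ = 87.08 mol.
Outlet amounts (n = n₀ + Σ ν·ξ):
  F: 708 − 1(140.2) − 2(87.08) = 393.6
  D: 2050 − 1(140.2) − 1(87.08) = 1823
  C: 0 + 1(140.2) = 140.2
  A: 0 + 1(87.08) = 87.08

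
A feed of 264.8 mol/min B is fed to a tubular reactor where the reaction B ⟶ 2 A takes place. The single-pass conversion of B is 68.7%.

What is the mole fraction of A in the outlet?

B reacted = 0.687 × 264.8 = 181.9 mol/min; ν_B = −1, so ξ = 181.9/1 = 181.9 mol/min.
Outlet amounts (n = n₀ + ν ξ):
  B: 264.8 − 1(181.9) = 82.88
  A: 0 + 2(181.9) = 363.8
Total out = 446.7 mol/min; y_A = 363.8 / 446.7 = 0.8145.

0.814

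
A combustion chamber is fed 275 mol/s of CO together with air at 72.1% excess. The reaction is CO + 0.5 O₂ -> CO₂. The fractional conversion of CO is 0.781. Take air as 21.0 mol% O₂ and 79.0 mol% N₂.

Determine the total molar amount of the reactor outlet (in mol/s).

1290 mol/s

Stoichiometric O₂ = 0.5 × 275 = 137.5 mol/s; O₂ fed = 137.5 × 1.721 = 236.6 mol/s.
N₂ fed = 236.6 × 79/21 = 890.2 mol/s.
Fuel reacted = 0.781 × 275 → ξ = 214.8 mol/s.
Outlet (n = n₀ + ν ξ):
  CO: 275 − 1(214.8) = 60.22
  O₂: 236.6 − 0.5(214.8) = 129.2
  N₂: 890.2 (inert)
  CO₂: 0 + 1(214.8) = 214.8
Total out = 60.22 + 129.2 + 890.2 + 214.8 = 1294 mol/s.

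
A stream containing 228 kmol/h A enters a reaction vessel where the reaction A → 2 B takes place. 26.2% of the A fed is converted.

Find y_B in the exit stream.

0.415

A reacted = 0.262 × 228 = 59.74 kmol/h; ν_A = −1, so ξ = 59.74/1 = 59.74 kmol/h.
Outlet amounts (n = n₀ + ν ξ):
  A: 228 − 1(59.74) = 168.3
  B: 0 + 2(59.74) = 119.5
Total out = 287.7 kmol/h; y_B = 119.5 / 287.7 = 0.4152.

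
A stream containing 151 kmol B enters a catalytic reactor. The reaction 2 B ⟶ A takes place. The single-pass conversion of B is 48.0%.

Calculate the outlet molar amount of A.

36.2 kmol

B reacted = 0.48 × 151 = 72.48 kmol; ν_B = −2, so ξ = 72.48/2 = 36.24 kmol.
Outlet amounts (n = n₀ + ν ξ):
  B: 151 − 2(36.24) = 78.52
  A: 0 + 1(36.24) = 36.24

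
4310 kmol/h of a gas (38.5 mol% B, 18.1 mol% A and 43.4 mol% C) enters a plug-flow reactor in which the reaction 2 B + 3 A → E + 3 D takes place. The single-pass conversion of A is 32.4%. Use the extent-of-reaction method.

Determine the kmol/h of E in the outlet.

84.3 kmol/h

A reacted = 0.324 × 780.1 = 252.8 kmol/h; ν_A = −3, so ξ = 252.8/3 = 84.25 kmol/h.
Outlet amounts (n = n₀ + ν ξ):
  B: 1659 − 2(84.25) = 1491
  A: 780.1 − 3(84.25) = 527.4
  E: 0 + 1(84.25) = 84.25
  D: 0 + 3(84.25) = 252.8
  C: 1871 (inert)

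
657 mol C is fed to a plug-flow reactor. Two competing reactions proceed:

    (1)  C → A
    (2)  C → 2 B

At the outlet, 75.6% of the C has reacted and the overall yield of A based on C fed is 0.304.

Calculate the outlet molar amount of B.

594 mol

Yield of A: 1ξ₁ / 657 = 0.304 → ξ₁ = 199.7 mol.
Conversion of C: 1ξ₁ + 1ξ₂ = 0.756 × 657 = 496.7 → ξ₂ = 297 mol.
Outlet amounts (n = n₀ + Σ ν·ξ):
  C: 657 − 1(199.7) − 1(297) = 160.3
  A: 0 + 1(199.7) = 199.7
  B: 0 + 2(297) = 593.9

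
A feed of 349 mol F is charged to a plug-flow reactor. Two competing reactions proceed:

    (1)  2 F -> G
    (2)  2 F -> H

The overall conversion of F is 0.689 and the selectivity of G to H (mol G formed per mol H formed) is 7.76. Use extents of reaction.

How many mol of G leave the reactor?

Conversion of F: F consumed = 0.689 × 349 = 240.5 mol = 2ξ₁ + 2ξ₂.
Selectivity: 1ξ₁ / (1ξ₂) = 7.76 → ξ₁ = 7.76 ξ₂.
Substitute: (2·7.76 + 2) ξ₂ = 240.5 → ξ₂ = 13.72 mol, ξ₁ = 106.5 mol.
Outlet amounts (n = n₀ + Σ ν·ξ):
  F: 349 − 2(106.5) − 2(13.72) = 108.5
  G: 0 + 1(106.5) = 106.5
  H: 0 + 1(13.72) = 13.72

107 mol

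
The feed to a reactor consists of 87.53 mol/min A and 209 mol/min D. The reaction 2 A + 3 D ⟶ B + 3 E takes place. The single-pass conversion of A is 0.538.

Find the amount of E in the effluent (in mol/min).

A reacted = 0.538 × 87.53 = 47.09 mol/min; ν_A = −2, so ξ = 47.09/2 = 23.55 mol/min.
Outlet amounts (n = n₀ + ν ξ):
  A: 87.53 − 2(23.55) = 40.44
  D: 209 − 3(23.55) = 138.4
  B: 0 + 1(23.55) = 23.55
  E: 0 + 3(23.55) = 70.64

70.6 mol/min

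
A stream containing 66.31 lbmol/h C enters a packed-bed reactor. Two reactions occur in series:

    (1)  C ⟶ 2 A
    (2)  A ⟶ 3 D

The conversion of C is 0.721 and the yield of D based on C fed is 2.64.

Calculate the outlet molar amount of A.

37.3 lbmol/h

Conversion of C: C consumed = 1ξ₁ = 0.721 × 66.31 → ξ₁ = 47.81 lbmol/h.
Yield of D: 3ξ₂ / 66.31 = 2.64 → ξ₂ = 58.35 lbmol/h.
Outlet amounts (n = n₀ + Σ ν·ξ):
  C: 66.31 − 1(47.81) = 18.5
  A: 0 + 2(47.81) − 1(58.35) = 37.27
  D: 0 + 3(58.35) = 175.1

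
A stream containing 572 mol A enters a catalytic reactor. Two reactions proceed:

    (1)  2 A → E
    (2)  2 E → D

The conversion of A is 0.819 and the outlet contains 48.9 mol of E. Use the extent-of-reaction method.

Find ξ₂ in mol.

ξ₂ = 92.7 mol

Conversion of A: A consumed = 2ξ₁ = 0.819 × 572 → ξ₁ = 234.2 mol.
E balance: n_E = 0 + 1ξ₁ − 2ξ₂ = 48.9 → ξ₂ = (1·234.2 − 48.9)/2 = 92.67 mol.
Outlet amounts (n = n₀ + Σ ν·ξ):
  A: 572 − 2(234.2) = 103.5
  E: 0 + 1(234.2) − 2(92.67) = 48.9
  D: 0 + 1(92.67) = 92.67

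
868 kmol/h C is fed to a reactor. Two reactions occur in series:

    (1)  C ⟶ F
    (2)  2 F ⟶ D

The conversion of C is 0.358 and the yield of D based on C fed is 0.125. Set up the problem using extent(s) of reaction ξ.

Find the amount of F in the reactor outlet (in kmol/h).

Conversion of C: C consumed = 1ξ₁ = 0.358 × 868 → ξ₁ = 310.7 kmol/h.
Yield of D: 1ξ₂ / 868 = 0.125 → ξ₂ = 108.5 kmol/h.
Outlet amounts (n = n₀ + Σ ν·ξ):
  C: 868 − 1(310.7) = 557.3
  F: 0 + 1(310.7) − 2(108.5) = 93.74
  D: 0 + 1(108.5) = 108.5

93.7 kmol/h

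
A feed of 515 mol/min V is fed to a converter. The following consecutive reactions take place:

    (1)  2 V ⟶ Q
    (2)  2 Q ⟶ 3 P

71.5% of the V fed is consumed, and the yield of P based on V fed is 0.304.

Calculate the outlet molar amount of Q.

Conversion of V: V consumed = 2ξ₁ = 0.715 × 515 → ξ₁ = 184.1 mol/min.
Yield of P: 3ξ₂ / 515 = 0.304 → ξ₂ = 52.19 mol/min.
Outlet amounts (n = n₀ + Σ ν·ξ):
  V: 515 − 2(184.1) = 146.8
  Q: 0 + 1(184.1) − 2(52.19) = 79.74
  P: 0 + 3(52.19) = 156.6

79.7 mol/min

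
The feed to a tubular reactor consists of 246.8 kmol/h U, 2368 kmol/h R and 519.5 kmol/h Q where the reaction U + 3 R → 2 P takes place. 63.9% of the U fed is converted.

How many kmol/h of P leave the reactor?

U reacted = 0.639 × 246.8 = 157.7 kmol/h; ν_U = −1, so ξ = 157.7/1 = 157.7 kmol/h.
Outlet amounts (n = n₀ + ν ξ):
  U: 246.8 − 1(157.7) = 89.09
  R: 2368 − 3(157.7) = 1895
  P: 0 + 2(157.7) = 315.4
  Q: 519.5 (inert)

315 kmol/h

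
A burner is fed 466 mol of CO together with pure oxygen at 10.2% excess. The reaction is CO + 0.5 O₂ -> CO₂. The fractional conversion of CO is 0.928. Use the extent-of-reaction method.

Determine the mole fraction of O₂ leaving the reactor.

Stoichiometric O₂ = 0.5 × 466 = 233 mol; O₂ fed = 233 × 1.102 = 256.8 mol.
Fuel reacted = 0.928 × 466 → ξ = 432.4 mol.
Outlet (n = n₀ + ν ξ):
  CO: 466 − 1(432.4) = 33.55
  O₂: 256.8 − 0.5(432.4) = 40.54
  CO₂: 0 + 1(432.4) = 432.4
Total out = 506.5 mol; y_O₂ = 40.54 / 506.5 = 0.08004.

0.08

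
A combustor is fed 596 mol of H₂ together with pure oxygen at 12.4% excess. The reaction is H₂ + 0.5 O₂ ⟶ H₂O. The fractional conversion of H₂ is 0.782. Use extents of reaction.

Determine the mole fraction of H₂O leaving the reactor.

0.668

Stoichiometric O₂ = 0.5 × 596 = 298 mol; O₂ fed = 298 × 1.124 = 335 mol.
Fuel reacted = 0.782 × 596 → ξ = 466.1 mol.
Outlet (n = n₀ + ν ξ):
  H₂: 596 − 1(466.1) = 129.9
  O₂: 335 − 0.5(466.1) = 101.9
  H₂O: 0 + 1(466.1) = 466.1
Total out = 697.9 mol; y_H₂O = 466.1 / 697.9 = 0.6678.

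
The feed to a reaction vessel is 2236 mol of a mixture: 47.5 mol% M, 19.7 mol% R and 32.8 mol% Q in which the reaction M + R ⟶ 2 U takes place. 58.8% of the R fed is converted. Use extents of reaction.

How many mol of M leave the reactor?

R reacted = 0.588 × 440.5 = 259 mol; ν_R = −1, so ξ = 259/1 = 259 mol.
Outlet amounts (n = n₀ + ν ξ):
  M: 1062 − 1(259) = 803.1
  R: 440.5 − 1(259) = 181.5
  U: 0 + 2(259) = 518
  Q: 733.4 (inert)

803 mol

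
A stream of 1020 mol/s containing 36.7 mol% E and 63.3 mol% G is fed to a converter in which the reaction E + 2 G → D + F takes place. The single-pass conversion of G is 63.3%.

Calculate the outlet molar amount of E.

G reacted = 0.633 × 645.7 = 408.7 mol/s; ν_G = −2, so ξ = 408.7/2 = 204.4 mol/s.
Outlet amounts (n = n₀ + ν ξ):
  E: 374.3 − 1(204.4) = 170
  G: 645.7 − 2(204.4) = 237
  D: 0 + 1(204.4) = 204.4
  F: 0 + 1(204.4) = 204.4

170 mol/s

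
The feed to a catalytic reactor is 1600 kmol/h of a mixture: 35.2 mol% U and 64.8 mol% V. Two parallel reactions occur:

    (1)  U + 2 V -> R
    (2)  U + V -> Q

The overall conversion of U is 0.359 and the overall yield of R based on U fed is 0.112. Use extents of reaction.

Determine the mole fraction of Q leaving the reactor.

0.104

Yield of R: 1ξ₁ / 563.2 = 0.112 → ξ₁ = 63.08 kmol/h.
Conversion of U: 1ξ₁ + 1ξ₂ = 0.359 × 563.2 = 202.2 → ξ₂ = 139.1 kmol/h.
Outlet amounts (n = n₀ + Σ ν·ξ):
  U: 563.2 − 1(63.08) − 1(139.1) = 361
  V: 1037 − 2(63.08) − 1(139.1) = 771.5
  R: 0 + 1(63.08) = 63.08
  Q: 0 + 1(139.1) = 139.1
Total out = 1335 kmol/h; y_Q = 139.1 / 1335 = 0.1042.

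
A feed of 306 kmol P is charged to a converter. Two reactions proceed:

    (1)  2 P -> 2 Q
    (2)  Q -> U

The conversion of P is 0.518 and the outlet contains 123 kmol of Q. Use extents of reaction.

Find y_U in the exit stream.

Conversion of P: P consumed = 2ξ₁ = 0.518 × 306 → ξ₁ = 79.25 kmol.
Q balance: n_Q = 0 + 2ξ₁ − 1ξ₂ = 123 → ξ₂ = (2·79.25 − 123)/1 = 35.51 kmol.
Outlet amounts (n = n₀ + Σ ν·ξ):
  P: 306 − 2(79.25) = 147.5
  Q: 0 + 2(79.25) − 1(35.51) = 123
  U: 0 + 1(35.51) = 35.51
Total out = 306 kmol; y_U = 35.51 / 306 = 0.116.

0.116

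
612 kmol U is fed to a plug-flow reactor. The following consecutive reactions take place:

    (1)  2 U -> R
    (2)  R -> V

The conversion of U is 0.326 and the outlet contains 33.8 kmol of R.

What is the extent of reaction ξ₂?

ξ₂ = 66 kmol

Conversion of U: U consumed = 2ξ₁ = 0.326 × 612 → ξ₁ = 99.76 kmol.
R balance: n_R = 0 + 1ξ₁ − 1ξ₂ = 33.8 → ξ₂ = (1·99.76 − 33.8)/1 = 65.96 kmol.
Outlet amounts (n = n₀ + Σ ν·ξ):
  U: 612 − 2(99.76) = 412.5
  R: 0 + 1(99.76) − 1(65.96) = 33.8
  V: 0 + 1(65.96) = 65.96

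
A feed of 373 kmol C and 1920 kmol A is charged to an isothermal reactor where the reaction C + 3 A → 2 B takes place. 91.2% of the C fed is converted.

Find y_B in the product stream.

0.422

C reacted = 0.912 × 373 = 340.2 kmol; ν_C = −1, so ξ = 340.2/1 = 340.2 kmol.
Outlet amounts (n = n₀ + ν ξ):
  C: 373 − 1(340.2) = 32.82
  A: 1920 − 3(340.2) = 899.5
  B: 0 + 2(340.2) = 680.4
Total out = 1613 kmol; y_B = 680.4 / 1613 = 0.4219.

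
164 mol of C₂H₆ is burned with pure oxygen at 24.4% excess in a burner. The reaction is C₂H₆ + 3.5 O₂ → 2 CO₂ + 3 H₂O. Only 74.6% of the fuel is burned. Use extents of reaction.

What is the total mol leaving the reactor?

939 mol

Stoichiometric O₂ = 3.5 × 164 = 574 mol; O₂ fed = 574 × 1.244 = 714.1 mol.
Fuel reacted = 0.746 × 164 → ξ = 122.3 mol.
Outlet (n = n₀ + ν ξ):
  C₂H₆: 164 − 1(122.3) = 41.66
  O₂: 714.1 − 3.5(122.3) = 285.9
  CO₂: 0 + 2(122.3) = 244.7
  H₂O: 0 + 3(122.3) = 367
Total out = 41.66 + 285.9 + 244.7 + 367 = 939.2 mol.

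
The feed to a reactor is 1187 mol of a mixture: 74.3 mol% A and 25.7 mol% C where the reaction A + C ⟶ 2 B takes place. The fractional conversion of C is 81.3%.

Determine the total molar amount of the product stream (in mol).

1190 mol

C reacted = 0.813 × 305.1 = 248 mol; ν_C = −1, so ξ = 248/1 = 248 mol.
Outlet amounts (n = n₀ + ν ξ):
  A: 881.9 − 1(248) = 633.9
  C: 305.1 − 1(248) = 57.05
  B: 0 + 2(248) = 496
Total out = 633.9 + 57.05 + 496 = 1187 mol.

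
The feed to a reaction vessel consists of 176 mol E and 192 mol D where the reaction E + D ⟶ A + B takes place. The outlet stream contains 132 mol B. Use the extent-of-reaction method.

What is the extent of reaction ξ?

For B: n = n₀ + 1ξ → 132 = 0 + 1ξ, giving ξ = 132 mol.
Outlet amounts (n = n₀ + ν ξ):
  E: 176 − 1(132) = 44
  D: 192 − 1(132) = 60
  A: 0 + 1(132) = 132
  B: 0 + 1(132) = 132

ξ = 132 mol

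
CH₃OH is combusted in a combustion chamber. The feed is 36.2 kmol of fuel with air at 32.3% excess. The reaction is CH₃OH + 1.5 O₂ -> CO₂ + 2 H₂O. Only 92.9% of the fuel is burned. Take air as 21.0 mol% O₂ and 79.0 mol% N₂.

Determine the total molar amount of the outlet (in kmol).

395 kmol

Stoichiometric O₂ = 1.5 × 36.2 = 54.3 kmol; O₂ fed = 54.3 × 1.323 = 71.84 kmol.
N₂ fed = 71.84 × 79/21 = 270.3 kmol.
Fuel reacted = 0.929 × 36.2 → ξ = 33.63 kmol.
Outlet (n = n₀ + ν ξ):
  CH₃OH: 36.2 − 1(33.63) = 2.57
  O₂: 71.84 − 1.5(33.63) = 21.39
  N₂: 270.3 (inert)
  CO₂: 0 + 1(33.63) = 33.63
  H₂O: 0 + 2(33.63) = 67.26
Total out = 2.57 + 21.39 + 270.3 + 33.63 + 67.26 = 395.1 kmol.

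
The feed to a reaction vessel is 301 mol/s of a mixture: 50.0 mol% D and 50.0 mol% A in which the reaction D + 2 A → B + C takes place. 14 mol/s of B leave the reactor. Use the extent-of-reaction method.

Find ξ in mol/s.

For B: n = n₀ + 1ξ → 14 = 0 + 1ξ, giving ξ = 14 mol/s.
Outlet amounts (n = n₀ + ν ξ):
  D: 150.5 − 1(14) = 136.5
  A: 150.5 − 2(14) = 122.5
  B: 0 + 1(14) = 14
  C: 0 + 1(14) = 14

ξ = 14 mol/s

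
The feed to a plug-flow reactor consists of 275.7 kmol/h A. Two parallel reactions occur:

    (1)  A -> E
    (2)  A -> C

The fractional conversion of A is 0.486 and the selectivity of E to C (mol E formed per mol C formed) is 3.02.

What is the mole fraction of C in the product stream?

Conversion of A: A consumed = 0.486 × 275.7 = 134 kmol/h = 1ξ₁ + 1ξ₂.
Selectivity: 1ξ₁ / (1ξ₂) = 3.02 → ξ₁ = 3.02 ξ₂.
Substitute: (1·3.02 + 1) ξ₂ = 134 → ξ₂ = 33.33 kmol/h, ξ₁ = 100.7 kmol/h.
Outlet amounts (n = n₀ + Σ ν·ξ):
  A: 275.7 − 1(100.7) − 1(33.33) = 141.7
  E: 0 + 1(100.7) = 100.7
  C: 0 + 1(33.33) = 33.33
Total out = 275.7 kmol/h; y_C = 33.33 / 275.7 = 0.1209.

0.121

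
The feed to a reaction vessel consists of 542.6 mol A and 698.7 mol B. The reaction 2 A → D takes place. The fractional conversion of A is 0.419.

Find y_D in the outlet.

A reacted = 0.419 × 542.6 = 227.3 mol; ν_A = −2, so ξ = 227.3/2 = 113.7 mol.
Outlet amounts (n = n₀ + ν ξ):
  A: 542.6 − 2(113.7) = 315.3
  D: 0 + 1(113.7) = 113.7
  B: 698.7 (inert)
Total out = 1128 mol; y_D = 113.7 / 1128 = 0.1008.

0.101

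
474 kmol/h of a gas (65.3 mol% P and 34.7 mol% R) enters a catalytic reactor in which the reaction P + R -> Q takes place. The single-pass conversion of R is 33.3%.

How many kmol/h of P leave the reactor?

R reacted = 0.333 × 164.5 = 54.77 kmol/h; ν_R = −1, so ξ = 54.77/1 = 54.77 kmol/h.
Outlet amounts (n = n₀ + ν ξ):
  P: 309.5 − 1(54.77) = 254.8
  R: 164.5 − 1(54.77) = 109.7
  Q: 0 + 1(54.77) = 54.77

255 kmol/h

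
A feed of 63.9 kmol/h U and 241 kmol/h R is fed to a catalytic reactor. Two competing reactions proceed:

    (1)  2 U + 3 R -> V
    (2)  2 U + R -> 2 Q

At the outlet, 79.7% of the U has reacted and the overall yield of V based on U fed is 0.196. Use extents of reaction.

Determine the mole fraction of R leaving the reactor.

0.788

Yield of V: 1ξ₁ / 63.9 = 0.196 → ξ₁ = 12.52 kmol/h.
Conversion of U: 2ξ₁ + 2ξ₂ = 0.797 × 63.9 = 50.93 → ξ₂ = 12.94 kmol/h.
Outlet amounts (n = n₀ + Σ ν·ξ):
  U: 63.9 − 2(12.52) − 2(12.94) = 12.97
  R: 241 − 3(12.52) − 1(12.94) = 190.5
  V: 0 + 1(12.52) = 12.52
  Q: 0 + 2(12.94) = 25.88
Total out = 241.9 kmol/h; y_R = 190.5 / 241.9 = 0.7876.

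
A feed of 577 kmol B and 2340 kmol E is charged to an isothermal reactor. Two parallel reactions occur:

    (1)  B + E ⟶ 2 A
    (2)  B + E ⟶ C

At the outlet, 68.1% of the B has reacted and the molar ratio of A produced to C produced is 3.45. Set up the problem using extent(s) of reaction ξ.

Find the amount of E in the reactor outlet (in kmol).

1950 kmol

Conversion of B: B consumed = 0.681 × 577 = 392.9 kmol = 1ξ₁ + 1ξ₂.
Selectivity: 2ξ₁ / (1ξ₂) = 3.45 → ξ₁ = 1.725 ξ₂.
Substitute: (1·1.725 + 1) ξ₂ = 392.9 → ξ₂ = 144.2 kmol, ξ₁ = 248.7 kmol.
Outlet amounts (n = n₀ + Σ ν·ξ):
  B: 577 − 1(248.7) − 1(144.2) = 184.1
  E: 2340 − 1(248.7) − 1(144.2) = 1947
  A: 0 + 2(248.7) = 497.5
  C: 0 + 1(144.2) = 144.2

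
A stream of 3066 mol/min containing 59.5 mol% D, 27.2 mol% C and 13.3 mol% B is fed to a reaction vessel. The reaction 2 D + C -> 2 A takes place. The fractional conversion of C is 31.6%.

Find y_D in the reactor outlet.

C reacted = 0.316 × 834 = 263.5 mol/min; ν_C = −1, so ξ = 263.5/1 = 263.5 mol/min.
Outlet amounts (n = n₀ + ν ξ):
  D: 1824 − 2(263.5) = 1297
  C: 834 − 1(263.5) = 570.4
  A: 0 + 2(263.5) = 527.1
  B: 407.8 (inert)
Total out = 2802 mol/min; y_D = 1297 / 2802 = 0.4629.

0.463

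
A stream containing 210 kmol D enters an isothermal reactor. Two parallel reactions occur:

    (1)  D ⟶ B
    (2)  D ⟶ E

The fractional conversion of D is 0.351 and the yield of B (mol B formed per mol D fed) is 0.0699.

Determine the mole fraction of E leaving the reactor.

Yield of B: 1ξ₁ / 210 = 0.0699 → ξ₁ = 14.68 kmol.
Conversion of D: 1ξ₁ + 1ξ₂ = 0.351 × 210 = 73.71 → ξ₂ = 59.03 kmol.
Outlet amounts (n = n₀ + Σ ν·ξ):
  D: 210 − 1(14.68) − 1(59.03) = 136.3
  B: 0 + 1(14.68) = 14.68
  E: 0 + 1(59.03) = 59.03
Total out = 210 kmol; y_E = 59.03 / 210 = 0.2811.

0.281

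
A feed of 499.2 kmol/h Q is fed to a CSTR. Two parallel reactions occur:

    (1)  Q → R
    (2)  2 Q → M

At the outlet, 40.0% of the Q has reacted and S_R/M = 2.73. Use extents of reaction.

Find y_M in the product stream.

Conversion of Q: Q consumed = 0.4 × 499.2 = 199.7 kmol/h = 1ξ₁ + 2ξ₂.
Selectivity: 1ξ₁ / (1ξ₂) = 2.73 → ξ₁ = 2.73 ξ₂.
Substitute: (1·2.73 + 2) ξ₂ = 199.7 → ξ₂ = 42.22 kmol/h, ξ₁ = 115.2 kmol/h.
Outlet amounts (n = n₀ + Σ ν·ξ):
  Q: 499.2 − 1(115.2) − 2(42.22) = 299.5
  R: 0 + 1(115.2) = 115.2
  M: 0 + 1(42.22) = 42.22
Total out = 457 kmol/h; y_M = 42.22 / 457 = 0.09238.

0.0924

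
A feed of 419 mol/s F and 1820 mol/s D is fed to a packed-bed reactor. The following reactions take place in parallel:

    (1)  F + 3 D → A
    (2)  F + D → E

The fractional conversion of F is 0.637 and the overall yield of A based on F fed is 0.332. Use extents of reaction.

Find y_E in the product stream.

0.0754

Yield of A: 1ξ₁ / 419 = 0.332 → ξ₁ = 139.1 mol/s.
Conversion of F: 1ξ₁ + 1ξ₂ = 0.637 × 419 = 266.9 → ξ₂ = 127.8 mol/s.
Outlet amounts (n = n₀ + Σ ν·ξ):
  F: 419 − 1(139.1) − 1(127.8) = 152.1
  D: 1820 − 3(139.1) − 1(127.8) = 1275
  A: 0 + 1(139.1) = 139.1
  E: 0 + 1(127.8) = 127.8
Total out = 1694 mol/s; y_E = 127.8 / 1694 = 0.07545.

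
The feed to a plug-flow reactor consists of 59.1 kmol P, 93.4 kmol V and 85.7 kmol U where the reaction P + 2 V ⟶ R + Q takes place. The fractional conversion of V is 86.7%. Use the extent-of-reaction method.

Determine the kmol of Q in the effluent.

40.5 kmol

V reacted = 0.867 × 93.4 = 80.98 kmol; ν_V = −2, so ξ = 80.98/2 = 40.49 kmol.
Outlet amounts (n = n₀ + ν ξ):
  P: 59.1 − 1(40.49) = 18.61
  V: 93.4 − 2(40.49) = 12.42
  R: 0 + 1(40.49) = 40.49
  Q: 0 + 1(40.49) = 40.49
  U: 85.7 (inert)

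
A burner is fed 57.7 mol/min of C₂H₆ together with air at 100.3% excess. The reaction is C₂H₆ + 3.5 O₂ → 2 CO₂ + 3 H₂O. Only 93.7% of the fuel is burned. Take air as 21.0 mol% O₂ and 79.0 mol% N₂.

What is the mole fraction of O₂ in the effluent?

Stoichiometric O₂ = 3.5 × 57.7 = 202 mol/min; O₂ fed = 202 × 2.003 = 404.5 mol/min.
N₂ fed = 404.5 × 79/21 = 1522 mol/min.
Fuel reacted = 0.937 × 57.7 → ξ = 54.06 mol/min.
Outlet (n = n₀ + ν ξ):
  C₂H₆: 57.7 − 1(54.06) = 3.635
  O₂: 404.5 − 3.5(54.06) = 215.3
  N₂: 1522 (inert)
  CO₂: 0 + 2(54.06) = 108.1
  H₂O: 0 + 3(54.06) = 162.2
Total out = 2011 mol/min; y_O₂ = 215.3 / 2011 = 0.1071.

0.107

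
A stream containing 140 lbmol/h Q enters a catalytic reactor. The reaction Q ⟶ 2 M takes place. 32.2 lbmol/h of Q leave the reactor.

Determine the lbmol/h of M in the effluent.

216 lbmol/h

For Q: n = n₀ − 1ξ → 32.2 = 140 − 1ξ, giving ξ = 107.8 lbmol/h.
Outlet amounts (n = n₀ + ν ξ):
  Q: 140 − 1(107.8) = 32.2
  M: 0 + 2(107.8) = 215.6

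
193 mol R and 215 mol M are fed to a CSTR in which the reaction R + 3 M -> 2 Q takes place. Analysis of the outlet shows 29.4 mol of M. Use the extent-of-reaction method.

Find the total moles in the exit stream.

For M: n = n₀ − 3ξ → 29.4 = 215 − 3ξ, giving ξ = 61.87 mol.
Outlet amounts (n = n₀ + ν ξ):
  R: 193 − 1(61.87) = 131.1
  M: 215 − 3(61.87) = 29.4
  Q: 0 + 2(61.87) = 123.7
Total out = 131.1 + 29.4 + 123.7 = 284.3 mol.

284 mol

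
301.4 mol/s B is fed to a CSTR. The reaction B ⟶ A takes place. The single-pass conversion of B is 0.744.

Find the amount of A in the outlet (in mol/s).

B reacted = 0.744 × 301.4 = 224.2 mol/s; ν_B = −1, so ξ = 224.2/1 = 224.2 mol/s.
Outlet amounts (n = n₀ + ν ξ):
  B: 301.4 − 1(224.2) = 77.16
  A: 0 + 1(224.2) = 224.2

224 mol/s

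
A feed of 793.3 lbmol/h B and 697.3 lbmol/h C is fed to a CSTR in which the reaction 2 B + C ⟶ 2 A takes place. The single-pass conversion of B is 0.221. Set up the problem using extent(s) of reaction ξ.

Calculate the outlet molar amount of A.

B reacted = 0.221 × 793.3 = 175.3 lbmol/h; ν_B = −2, so ξ = 175.3/2 = 87.66 lbmol/h.
Outlet amounts (n = n₀ + ν ξ):
  B: 793.3 − 2(87.66) = 618
  C: 697.3 − 1(87.66) = 609.6
  A: 0 + 2(87.66) = 175.3

175 lbmol/h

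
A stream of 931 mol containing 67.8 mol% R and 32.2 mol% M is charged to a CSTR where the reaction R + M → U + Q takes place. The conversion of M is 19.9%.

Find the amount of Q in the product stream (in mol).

59.7 mol

M reacted = 0.199 × 299.8 = 59.66 mol; ν_M = −1, so ξ = 59.66/1 = 59.66 mol.
Outlet amounts (n = n₀ + ν ξ):
  R: 631.2 − 1(59.66) = 571.6
  M: 299.8 − 1(59.66) = 240.1
  U: 0 + 1(59.66) = 59.66
  Q: 0 + 1(59.66) = 59.66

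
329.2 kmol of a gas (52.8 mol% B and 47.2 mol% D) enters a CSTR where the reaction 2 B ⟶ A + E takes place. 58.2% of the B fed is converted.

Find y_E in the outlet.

0.154

B reacted = 0.582 × 173.8 = 101.2 kmol; ν_B = −2, so ξ = 101.2/2 = 50.58 kmol.
Outlet amounts (n = n₀ + ν ξ):
  B: 173.8 − 2(50.58) = 72.66
  A: 0 + 1(50.58) = 50.58
  E: 0 + 1(50.58) = 50.58
  D: 155.4 (inert)
Total out = 329.2 kmol; y_E = 50.58 / 329.2 = 0.1536.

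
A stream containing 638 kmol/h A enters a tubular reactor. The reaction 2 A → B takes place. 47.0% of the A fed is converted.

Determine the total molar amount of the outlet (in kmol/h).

A reacted = 0.47 × 638 = 299.9 kmol/h; ν_A = −2, so ξ = 299.9/2 = 149.9 kmol/h.
Outlet amounts (n = n₀ + ν ξ):
  A: 638 − 2(149.9) = 338.1
  B: 0 + 1(149.9) = 149.9
Total out = 338.1 + 149.9 = 488.1 kmol/h.

488 kmol/h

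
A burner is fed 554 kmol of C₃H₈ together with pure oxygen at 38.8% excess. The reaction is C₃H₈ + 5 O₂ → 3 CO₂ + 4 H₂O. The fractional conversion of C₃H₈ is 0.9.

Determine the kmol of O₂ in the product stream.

1350 kmol

Stoichiometric O₂ = 5 × 554 = 2770 kmol; O₂ fed = 2770 × 1.388 = 3845 kmol.
Fuel reacted = 0.9 × 554 → ξ = 498.6 kmol.
Outlet (n = n₀ + ν ξ):
  C₃H₈: 554 − 1(498.6) = 55.4
  O₂: 3845 − 5(498.6) = 1352
  CO₂: 0 + 3(498.6) = 1496
  H₂O: 0 + 4(498.6) = 1994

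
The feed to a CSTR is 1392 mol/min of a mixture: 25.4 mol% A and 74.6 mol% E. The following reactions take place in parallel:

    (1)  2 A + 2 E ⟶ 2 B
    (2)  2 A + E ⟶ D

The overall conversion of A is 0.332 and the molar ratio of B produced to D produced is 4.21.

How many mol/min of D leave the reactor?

Conversion of A: A consumed = 0.332 × 353.6 = 117.4 mol/min = 2ξ₁ + 2ξ₂.
Selectivity: 2ξ₁ / (1ξ₂) = 4.21 → ξ₁ = 2.105 ξ₂.
Substitute: (2·2.105 + 2) ξ₂ = 117.4 → ξ₂ = 18.9 mol/min, ξ₁ = 39.79 mol/min.
Outlet amounts (n = n₀ + Σ ν·ξ):
  A: 353.6 − 2(39.79) − 2(18.9) = 236.2
  E: 1038 − 2(39.79) − 1(18.9) = 939.9
  B: 0 + 2(39.79) = 79.58
  D: 0 + 1(18.9) = 18.9

18.9 mol/min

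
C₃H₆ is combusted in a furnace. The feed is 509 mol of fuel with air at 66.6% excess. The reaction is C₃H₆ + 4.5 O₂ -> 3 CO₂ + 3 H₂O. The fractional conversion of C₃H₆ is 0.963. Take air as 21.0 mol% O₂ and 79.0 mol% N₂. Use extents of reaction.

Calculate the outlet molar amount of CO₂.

Stoichiometric O₂ = 4.5 × 509 = 2290 mol; O₂ fed = 2290 × 1.666 = 3816 mol.
N₂ fed = 3816 × 79/21 = 14360 mol.
Fuel reacted = 0.963 × 509 → ξ = 490.2 mol.
Outlet (n = n₀ + ν ξ):
  C₃H₆: 509 − 1(490.2) = 18.83
  O₂: 3816 − 4.5(490.2) = 1610
  N₂: 14360 (inert)
  CO₂: 0 + 3(490.2) = 1471
  H₂O: 0 + 3(490.2) = 1471

1470 mol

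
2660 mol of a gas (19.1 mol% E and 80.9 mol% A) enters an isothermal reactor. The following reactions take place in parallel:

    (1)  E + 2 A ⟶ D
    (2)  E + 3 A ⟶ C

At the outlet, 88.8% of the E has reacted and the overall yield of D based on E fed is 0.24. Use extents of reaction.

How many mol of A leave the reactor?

Yield of D: 1ξ₁ / 508.1 = 0.24 → ξ₁ = 121.9 mol.
Conversion of E: 1ξ₁ + 1ξ₂ = 0.888 × 508.1 = 451.2 → ξ₂ = 329.2 mol.
Outlet amounts (n = n₀ + Σ ν·ξ):
  E: 508.1 − 1(121.9) − 1(329.2) = 56.9
  A: 2152 − 2(121.9) − 3(329.2) = 920.4
  D: 0 + 1(121.9) = 121.9
  C: 0 + 1(329.2) = 329.2

920 mol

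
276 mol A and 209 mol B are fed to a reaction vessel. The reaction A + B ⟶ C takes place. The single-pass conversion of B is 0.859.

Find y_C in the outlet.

B reacted = 0.859 × 209 = 179.5 mol; ν_B = −1, so ξ = 179.5/1 = 179.5 mol.
Outlet amounts (n = n₀ + ν ξ):
  A: 276 − 1(179.5) = 96.47
  B: 209 − 1(179.5) = 29.47
  C: 0 + 1(179.5) = 179.5
Total out = 305.5 mol; y_C = 179.5 / 305.5 = 0.5877.

0.588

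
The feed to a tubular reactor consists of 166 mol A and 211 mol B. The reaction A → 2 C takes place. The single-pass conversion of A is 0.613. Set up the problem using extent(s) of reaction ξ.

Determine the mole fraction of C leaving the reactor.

A reacted = 0.613 × 166 = 101.8 mol; ν_A = −1, so ξ = 101.8/1 = 101.8 mol.
Outlet amounts (n = n₀ + ν ξ):
  A: 166 − 1(101.8) = 64.24
  C: 0 + 2(101.8) = 203.5
  B: 211 (inert)
Total out = 478.8 mol; y_C = 203.5 / 478.8 = 0.4251.

0.425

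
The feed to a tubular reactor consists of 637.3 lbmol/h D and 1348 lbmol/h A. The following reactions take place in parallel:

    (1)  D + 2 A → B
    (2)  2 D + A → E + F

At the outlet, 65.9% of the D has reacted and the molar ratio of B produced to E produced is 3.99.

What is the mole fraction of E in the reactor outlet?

0.0517

Conversion of D: D consumed = 0.659 × 637.3 = 420 lbmol/h = 1ξ₁ + 2ξ₂.
Selectivity: 1ξ₁ / (1ξ₂) = 3.99 → ξ₁ = 3.99 ξ₂.
Substitute: (1·3.99 + 2) ξ₂ = 420 → ξ₂ = 70.11 lbmol/h, ξ₁ = 279.8 lbmol/h.
Outlet amounts (n = n₀ + Σ ν·ξ):
  D: 637.3 − 1(279.8) − 2(70.11) = 217.3
  A: 1348 − 2(279.8) − 1(70.11) = 718.4
  B: 0 + 1(279.8) = 279.8
  E: 0 + 1(70.11) = 70.11
  F: 0 + 1(70.11) = 70.11
Total out = 1356 lbmol/h; y_E = 70.11 / 1356 = 0.05172.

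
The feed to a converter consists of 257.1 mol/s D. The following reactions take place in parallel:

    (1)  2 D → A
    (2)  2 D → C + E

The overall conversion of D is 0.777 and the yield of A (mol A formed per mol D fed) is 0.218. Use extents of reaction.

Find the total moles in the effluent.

201 mol/s

Yield of A: 1ξ₁ / 257.1 = 0.218 → ξ₁ = 56.05 mol/s.
Conversion of D: 2ξ₁ + 2ξ₂ = 0.777 × 257.1 = 199.8 → ξ₂ = 43.84 mol/s.
Outlet amounts (n = n₀ + Σ ν·ξ):
  D: 257.1 − 2(56.05) − 2(43.84) = 57.33
  A: 0 + 1(56.05) = 56.05
  C: 0 + 1(43.84) = 43.84
  E: 0 + 1(43.84) = 43.84
Total out = 57.33 + 56.05 + 43.84 + 43.84 = 201.1 mol/s.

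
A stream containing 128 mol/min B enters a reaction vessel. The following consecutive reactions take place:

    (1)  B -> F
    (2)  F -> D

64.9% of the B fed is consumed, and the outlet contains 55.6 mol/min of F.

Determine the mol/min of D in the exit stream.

27.5 mol/min

Conversion of B: B consumed = 1ξ₁ = 0.649 × 128 → ξ₁ = 83.07 mol/min.
F balance: n_F = 0 + 1ξ₁ − 1ξ₂ = 55.6 → ξ₂ = (1·83.07 − 55.6)/1 = 27.47 mol/min.
Outlet amounts (n = n₀ + Σ ν·ξ):
  B: 128 − 1(83.07) = 44.93
  F: 0 + 1(83.07) − 1(27.47) = 55.6
  D: 0 + 1(27.47) = 27.47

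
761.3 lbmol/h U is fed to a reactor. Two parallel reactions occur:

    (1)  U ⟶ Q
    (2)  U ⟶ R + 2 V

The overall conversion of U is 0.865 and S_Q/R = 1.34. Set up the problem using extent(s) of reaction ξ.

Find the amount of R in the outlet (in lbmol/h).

Conversion of U: U consumed = 0.865 × 761.3 = 658.5 lbmol/h = 1ξ₁ + 1ξ₂.
Selectivity: 1ξ₁ / (1ξ₂) = 1.34 → ξ₁ = 1.34 ξ₂.
Substitute: (1·1.34 + 1) ξ₂ = 658.5 → ξ₂ = 281.4 lbmol/h, ξ₁ = 377.1 lbmol/h.
Outlet amounts (n = n₀ + Σ ν·ξ):
  U: 761.3 − 1(377.1) − 1(281.4) = 102.8
  Q: 0 + 1(377.1) = 377.1
  R: 0 + 1(281.4) = 281.4
  V: 0 + 2(281.4) = 562.8

281 lbmol/h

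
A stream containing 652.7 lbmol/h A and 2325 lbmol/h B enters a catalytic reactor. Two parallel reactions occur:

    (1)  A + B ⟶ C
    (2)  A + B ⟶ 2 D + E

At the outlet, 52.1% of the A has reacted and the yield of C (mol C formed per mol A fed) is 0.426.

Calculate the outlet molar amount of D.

124 lbmol/h

Yield of C: 1ξ₁ / 652.7 = 0.426 → ξ₁ = 278.1 lbmol/h.
Conversion of A: 1ξ₁ + 1ξ₂ = 0.521 × 652.7 = 340.1 → ξ₂ = 62.01 lbmol/h.
Outlet amounts (n = n₀ + Σ ν·ξ):
  A: 652.7 − 1(278.1) − 1(62.01) = 312.6
  B: 2325 − 1(278.1) − 1(62.01) = 1985
  C: 0 + 1(278.1) = 278.1
  D: 0 + 2(62.01) = 124
  E: 0 + 1(62.01) = 62.01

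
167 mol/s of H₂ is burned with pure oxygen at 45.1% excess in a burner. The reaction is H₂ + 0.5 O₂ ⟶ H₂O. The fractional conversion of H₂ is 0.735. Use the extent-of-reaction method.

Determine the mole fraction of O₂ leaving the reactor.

Stoichiometric O₂ = 0.5 × 167 = 83.5 mol/s; O₂ fed = 83.5 × 1.451 = 121.2 mol/s.
Fuel reacted = 0.735 × 167 → ξ = 122.7 mol/s.
Outlet (n = n₀ + ν ξ):
  H₂: 167 − 1(122.7) = 44.25
  O₂: 121.2 − 0.5(122.7) = 59.79
  H₂O: 0 + 1(122.7) = 122.7
Total out = 226.8 mol/s; y_O₂ = 59.79 / 226.8 = 0.2636.

0.264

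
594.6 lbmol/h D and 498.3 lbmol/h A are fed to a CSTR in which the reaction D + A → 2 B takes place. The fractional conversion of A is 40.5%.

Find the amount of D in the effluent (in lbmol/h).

A reacted = 0.405 × 498.3 = 201.8 lbmol/h; ν_A = −1, so ξ = 201.8/1 = 201.8 lbmol/h.
Outlet amounts (n = n₀ + ν ξ):
  D: 594.6 − 1(201.8) = 392.8
  A: 498.3 − 1(201.8) = 296.5
  B: 0 + 2(201.8) = 403.6

393 lbmol/h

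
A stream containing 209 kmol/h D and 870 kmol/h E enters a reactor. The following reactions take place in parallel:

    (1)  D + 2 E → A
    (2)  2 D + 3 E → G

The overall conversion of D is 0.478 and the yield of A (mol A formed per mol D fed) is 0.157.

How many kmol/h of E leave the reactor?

Yield of A: 1ξ₁ / 209 = 0.157 → ξ₁ = 32.81 kmol/h.
Conversion of D: 1ξ₁ + 2ξ₂ = 0.478 × 209 = 99.9 → ξ₂ = 33.54 kmol/h.
Outlet amounts (n = n₀ + Σ ν·ξ):
  D: 209 − 1(32.81) − 2(33.54) = 109.1
  E: 870 − 2(32.81) − 3(33.54) = 703.7
  A: 0 + 1(32.81) = 32.81
  G: 0 + 1(33.54) = 33.54

704 kmol/h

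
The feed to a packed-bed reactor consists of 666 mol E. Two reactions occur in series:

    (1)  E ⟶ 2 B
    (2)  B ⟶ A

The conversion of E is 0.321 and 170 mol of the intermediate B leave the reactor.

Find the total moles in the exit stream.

880 mol

Conversion of E: E consumed = 1ξ₁ = 0.321 × 666 → ξ₁ = 213.8 mol.
B balance: n_B = 0 + 2ξ₁ − 1ξ₂ = 170 → ξ₂ = (2·213.8 − 170)/1 = 257.6 mol.
Outlet amounts (n = n₀ + Σ ν·ξ):
  E: 666 − 1(213.8) = 452.2
  B: 0 + 2(213.8) − 1(257.6) = 170
  A: 0 + 1(257.6) = 257.6
Total out = 452.2 + 170 + 257.6 = 879.8 mol.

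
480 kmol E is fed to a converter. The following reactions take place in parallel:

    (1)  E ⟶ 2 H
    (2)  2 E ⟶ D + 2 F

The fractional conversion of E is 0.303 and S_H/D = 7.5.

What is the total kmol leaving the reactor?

Conversion of E: E consumed = 0.303 × 480 = 145.4 kmol = 1ξ₁ + 2ξ₂.
Selectivity: 2ξ₁ / (1ξ₂) = 7.5 → ξ₁ = 3.75 ξ₂.
Substitute: (1·3.75 + 2) ξ₂ = 145.4 → ξ₂ = 25.29 kmol, ξ₁ = 94.85 kmol.
Outlet amounts (n = n₀ + Σ ν·ξ):
  E: 480 − 1(94.85) − 2(25.29) = 334.6
  H: 0 + 2(94.85) = 189.7
  D: 0 + 1(25.29) = 25.29
  F: 0 + 2(25.29) = 50.59
Total out = 334.6 + 189.7 + 25.29 + 50.59 = 600.1 kmol.

600 kmol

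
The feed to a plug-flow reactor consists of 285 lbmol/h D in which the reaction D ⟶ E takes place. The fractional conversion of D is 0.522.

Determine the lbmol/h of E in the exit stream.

149 lbmol/h

D reacted = 0.522 × 285 = 148.8 lbmol/h; ν_D = −1, so ξ = 148.8/1 = 148.8 lbmol/h.
Outlet amounts (n = n₀ + ν ξ):
  D: 285 − 1(148.8) = 136.2
  E: 0 + 1(148.8) = 148.8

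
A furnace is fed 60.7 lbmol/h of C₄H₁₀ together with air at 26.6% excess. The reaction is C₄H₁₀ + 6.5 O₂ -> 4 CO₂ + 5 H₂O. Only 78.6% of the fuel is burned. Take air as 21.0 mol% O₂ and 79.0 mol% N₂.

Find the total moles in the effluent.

2510 lbmol/h

Stoichiometric O₂ = 6.5 × 60.7 = 394.6 lbmol/h; O₂ fed = 394.6 × 1.266 = 499.5 lbmol/h.
N₂ fed = 499.5 × 79/21 = 1879 lbmol/h.
Fuel reacted = 0.786 × 60.7 → ξ = 47.71 lbmol/h.
Outlet (n = n₀ + ν ξ):
  C₄H₁₀: 60.7 − 1(47.71) = 12.99
  O₂: 499.5 − 6.5(47.71) = 189.4
  N₂: 1879 (inert)
  CO₂: 0 + 4(47.71) = 190.8
  H₂O: 0 + 5(47.71) = 238.6
Total out = 12.99 + 189.4 + 1879 + 190.8 + 238.6 = 2511 lbmol/h.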